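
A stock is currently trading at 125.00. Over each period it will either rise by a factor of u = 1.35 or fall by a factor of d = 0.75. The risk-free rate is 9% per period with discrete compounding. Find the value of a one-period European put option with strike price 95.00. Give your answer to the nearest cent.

0.50

Risk-neutral probability p = (1 + 0.09 − 0.75)/(1.35 − 0.75) = 0.3400/0.6000 = 0.5667
Terminal stock prices: S_u = 168.8, S_d = 93.75
Terminal payoffs (K − S): max(-73.75, 0) = 0, max(1.25, 0) = 1.25
Node 0 (S = 125): V_0 = 1/1.09·[0.5667·0.0000 + 0.4333·1.2500] = 0.4969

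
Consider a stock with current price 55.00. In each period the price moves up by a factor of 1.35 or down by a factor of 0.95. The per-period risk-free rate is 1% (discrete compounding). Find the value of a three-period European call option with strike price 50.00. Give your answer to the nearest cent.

Risk-neutral probability p = (1 + 0.01 − 0.95)/(1.35 − 0.95) = 0.0600/0.4000 = 0.1500
Terminal stock prices: S_uuu = 135.3, S_uud = 95.23, S_udd = 67.01, S_ddd = 47.16
Terminal payoffs (S − K): max(85.32, 0) = 85.32, max(45.23, 0) = 45.23, max(17.01, 0) = 17.01, max(-2.844, 0) = 0
Node uu (S = 100.2): V_uu = 1/1.01·[0.1500·85.3206 + 0.8500·45.2256] = 50.7325
Node ud (S = 70.54): V_ud = 1/1.01·[0.1500·45.2256 + 0.8500·17.0106] = 21.0325
Node dd (S = 49.64): V_dd = 1/1.01·[0.1500·17.0106 + 0.8500·0.0000] = 2.5263
Node u (S = 74.25): V_u = 1/1.01·[0.1500·50.7325 + 0.8500·21.0325] = 25.2352
Node d (S = 52.25): V_d = 1/1.01·[0.1500·21.0325 + 0.8500·2.5263] = 5.2498
Node 0 (S = 55): V_0 = 1/1.01·[0.1500·25.2352 + 0.8500·5.2498] = 8.1659

8.17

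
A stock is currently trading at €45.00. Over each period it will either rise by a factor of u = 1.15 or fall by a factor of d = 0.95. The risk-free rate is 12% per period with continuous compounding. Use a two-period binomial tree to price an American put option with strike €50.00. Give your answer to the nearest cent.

Risk-neutral probability p = (e^0.12 − 0.95)/(1.15 − 0.95) = 0.1775/0.2000 = 0.8875
Terminal stock prices: S_uu = 59.51, S_ud = 49.16, S_dd = 40.61
Terminal payoffs (K − S): max(-9.512, 0) = 0, max(0.8375, 0) = 0.8375, max(9.388, 0) = 9.388
Node u (S = 51.75): continuation = e^(−0.12)·[0.8875·0.0000 + 0.1125·0.8375] = 0.0836; exercise value = 0.0000 ≤ continuation, so V_u = 0.0836
Node d (S = 42.75): continuation = e^(−0.12)·[0.8875·0.8375 + 0.1125·9.3875] = 1.5960; exercise value = 7.2500 > continuation, so V_d = 7.2500 (exercise)
Node 0 (S = 45): continuation = e^(−0.12)·[0.8875·0.0836 + 0.1125·7.2500] = 0.7893; exercise value = 5.0000 > continuation, so V_0 = 5.0000 (exercise)

€5.00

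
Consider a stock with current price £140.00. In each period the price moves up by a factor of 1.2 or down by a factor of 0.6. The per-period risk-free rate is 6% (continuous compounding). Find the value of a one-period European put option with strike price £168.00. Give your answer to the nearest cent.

£18.22

Risk-neutral probability p = (e^0.06 − 0.6)/(1.2 − 0.6) = 0.4618/0.6000 = 0.7697
Terminal stock prices: S_u = 168, S_d = 84
Terminal payoffs (K − S): max(0, 0) = 0, max(84, 0) = 84
Node 0 (S = 140): V_0 = e^(−0.06)·[0.7697·0.0000 + 0.2303·84.0000] = 18.2164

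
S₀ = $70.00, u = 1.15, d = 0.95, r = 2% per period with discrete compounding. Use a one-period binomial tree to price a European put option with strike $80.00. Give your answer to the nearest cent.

$8.60

Risk-neutral probability p = (1 + 0.02 − 0.95)/(1.15 − 0.95) = 0.0700/0.2000 = 0.3500
Terminal stock prices: S_u = 80.5, S_d = 66.5
Terminal payoffs (K − S): max(-0.5, 0) = 0, max(13.5, 0) = 13.5
Node 0 (S = 70): V_0 = 1/1.02·[0.3500·0.0000 + 0.6500·13.5000] = 8.6029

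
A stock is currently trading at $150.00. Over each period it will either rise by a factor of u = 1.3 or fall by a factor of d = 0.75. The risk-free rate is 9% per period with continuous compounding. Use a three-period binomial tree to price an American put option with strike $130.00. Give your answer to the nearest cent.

Risk-neutral probability p = (e^0.09 − 0.75)/(1.3 − 0.75) = 0.3442/0.5500 = 0.6258
Terminal stock prices: S_uuu = 329.6, S_uud = 190.1, S_udd = 109.7, S_ddd = 63.28
Terminal payoffs (K − S): max(-199.6, 0) = 0, max(-60.13, 0) = 0, max(20.31, 0) = 20.31, max(66.72, 0) = 66.72
Node uu (S = 253.5): continuation = e^(−0.09)·[0.6258·0.0000 + 0.3742·0.0000] = 0.0000; exercise value = 0.0000 ≤ continuation, so V_uu = 0.0000
Node ud (S = 146.2): continuation = e^(−0.09)·[0.6258·0.0000 + 0.3742·20.3125] = 6.9473; exercise value = 0.0000 ≤ continuation, so V_ud = 6.9473
Node dd (S = 84.38): continuation = e^(−0.09)·[0.6258·20.3125 + 0.3742·66.7188] = 34.4361; exercise value = 45.6250 > continuation, so V_dd = 45.6250 (exercise)
Node u (S = 195): continuation = e^(−0.09)·[0.6258·0.0000 + 0.3742·6.9473] = 2.3761; exercise value = 0.0000 ≤ continuation, so V_u = 2.3761
Node d (S = 112.5): continuation = e^(−0.09)·[0.6258·6.9473 + 0.3742·45.6250] = 19.5778; exercise value = 17.5000 ≤ continuation, so V_d = 19.5778
Node 0 (S = 150): continuation = e^(−0.09)·[0.6258·2.3761 + 0.3742·19.5778] = 8.0549; exercise value = 0.0000 ≤ continuation, so V_0 = 8.0549

$8.05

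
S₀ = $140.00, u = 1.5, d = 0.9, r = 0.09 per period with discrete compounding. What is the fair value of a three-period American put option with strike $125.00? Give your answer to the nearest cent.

$5.65

Risk-neutral probability p = (1 + 0.09 − 0.9)/(1.5 − 0.9) = 0.1900/0.6000 = 0.3167
Terminal stock prices: S_uuu = 472.5, S_uud = 283.5, S_udd = 170.1, S_ddd = 102.1
Terminal payoffs (K − S): max(-347.5, 0) = 0, max(-158.5, 0) = 0, max(-45.1, 0) = 0, max(22.94, 0) = 22.94
Node uu (S = 315): continuation = 1/1.09·[0.3167·0.0000 + 0.6833·0.0000] = 0.0000; exercise value = 0.0000 ≤ continuation, so V_uu = 0.0000
Node ud (S = 189): continuation = 1/1.09·[0.3167·0.0000 + 0.6833·0.0000] = 0.0000; exercise value = 0.0000 ≤ continuation, so V_ud = 0.0000
Node dd (S = 113.4): continuation = 1/1.09·[0.3167·0.0000 + 0.6833·22.9400] = 14.3813; exercise value = 11.6000 ≤ continuation, so V_dd = 14.3813
Node u (S = 210): continuation = 1/1.09·[0.3167·0.0000 + 0.6833·0.0000] = 0.0000; exercise value = 0.0000 ≤ continuation, so V_u = 0.0000
Node d (S = 126): continuation = 1/1.09·[0.3167·0.0000 + 0.6833·14.3813] = 9.0158; exercise value = 0.0000 ≤ continuation, so V_d = 9.0158
Node 0 (S = 140): continuation = 1/1.09·[0.3167·0.0000 + 0.6833·9.0158] = 5.6521; exercise value = 0.0000 ≤ continuation, so V_0 = 5.6521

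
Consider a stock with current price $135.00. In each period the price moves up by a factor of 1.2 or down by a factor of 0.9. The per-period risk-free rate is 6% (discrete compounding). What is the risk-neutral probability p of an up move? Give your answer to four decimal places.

Risk-neutral probability p = (1 + 0.06 − 0.9)/(1.2 − 0.9) = 0.1600/0.3000 = 0.5333

p = 0.5333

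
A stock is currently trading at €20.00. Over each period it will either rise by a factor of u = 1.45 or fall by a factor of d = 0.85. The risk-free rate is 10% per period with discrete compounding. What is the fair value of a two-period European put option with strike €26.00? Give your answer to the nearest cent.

Risk-neutral probability p = (1 + 0.1 − 0.85)/(1.45 − 0.85) = 0.2500/0.6000 = 0.4167
Terminal stock prices: S_uu = 42.05, S_ud = 24.65, S_dd = 14.45
Terminal payoffs (K − S): max(-16.05, 0) = 0, max(1.35, 0) = 1.35, max(11.55, 0) = 11.55
Node u (S = 29): V_u = 1/1.1·[0.4167·0.0000 + 0.5833·1.3500] = 0.7159
Node d (S = 17): V_d = 1/1.1·[0.4167·1.3500 + 0.5833·11.5500] = 6.6364
Node 0 (S = 20): V_0 = 1/1.1·[0.4167·0.7159 + 0.5833·6.6364] = 3.7905

€3.79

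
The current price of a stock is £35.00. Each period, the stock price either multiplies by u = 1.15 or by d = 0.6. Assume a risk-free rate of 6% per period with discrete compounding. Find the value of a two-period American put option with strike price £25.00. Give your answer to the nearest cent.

Risk-neutral probability p = (1 + 0.06 − 0.6)/(1.15 − 0.6) = 0.4600/0.5500 = 0.8364
Terminal stock prices: S_uu = 46.29, S_ud = 24.15, S_dd = 12.6
Terminal payoffs (K − S): max(-21.29, 0) = 0, max(0.85, 0) = 0.85, max(12.4, 0) = 12.4
Node u (S = 40.25): continuation = 1/1.06·[0.8364·0.0000 + 0.1636·0.8500] = 0.1312; exercise value = 0.0000 ≤ continuation, so V_u = 0.1312
Node d (S = 21): continuation = 1/1.06·[0.8364·0.8500 + 0.1636·12.4000] = 2.5849; exercise value = 4.0000 > continuation, so V_d = 4.0000 (exercise)
Node 0 (S = 35): continuation = 1/1.06·[0.8364·0.1312 + 0.1636·4.0000] = 0.7210; exercise value = 0.0000 ≤ continuation, so V_0 = 0.7210

£0.72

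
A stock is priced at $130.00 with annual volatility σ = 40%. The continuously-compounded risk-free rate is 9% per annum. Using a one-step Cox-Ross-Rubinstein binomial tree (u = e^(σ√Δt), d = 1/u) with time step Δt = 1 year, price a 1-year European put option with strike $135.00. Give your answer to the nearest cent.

$21.17

CRR parameters: u = e^(σ√Δt) = e^(0.4·√1) = 1.4918, d = 1/u = 0.6703
Per-period rate: rΔt = 0.09·1 = 0.09, so R = e^0.09 = 1.0942
Risk-neutral probability p = (e^0.09 − 0.6703)/(1.4918 − 0.6703) = 0.4239/0.8215 = 0.5159
Terminal stock prices: S_u = 193.9, S_d = 87.14
Terminal payoffs (K − S): max(-58.94, 0) = 0, max(47.86, 0) = 47.86
Node 0 (S = 130): V_0 = e^(−0.09)·[0.5159·0.0000 + 0.4841·47.8584] = 21.1721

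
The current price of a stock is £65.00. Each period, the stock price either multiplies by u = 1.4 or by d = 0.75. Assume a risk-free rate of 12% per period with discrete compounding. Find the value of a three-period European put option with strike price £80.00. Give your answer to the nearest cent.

Risk-neutral probability p = (1 + 0.12 − 0.75)/(1.4 − 0.75) = 0.3700/0.6500 = 0.5692
Terminal stock prices: S_uuu = 178.4, S_uud = 95.55, S_udd = 51.19, S_ddd = 27.42
Terminal payoffs (K − S): max(-98.36, 0) = 0, max(-15.55, 0) = 0, max(28.81, 0) = 28.81, max(52.58, 0) = 52.58
Node uu (S = 127.4): V_uu = 1/1.12·[0.5692·0.0000 + 0.4308·0.0000] = 0.0000
Node ud (S = 68.25): V_ud = 1/1.12·[0.5692·0.0000 + 0.4308·28.8125] = 11.0817
Node dd (S = 36.56): V_dd = 1/1.12·[0.5692·28.8125 + 0.4308·52.5781] = 34.8661
Node u (S = 91): V_u = 1/1.12·[0.5692·0.0000 + 0.4308·11.0817] = 4.2622
Node d (S = 48.75): V_d = 1/1.12·[0.5692·11.0817 + 0.4308·34.8661] = 19.0422
Node 0 (S = 65): V_0 = 1/1.12·[0.5692·4.2622 + 0.4308·19.0422] = 9.4902

£9.49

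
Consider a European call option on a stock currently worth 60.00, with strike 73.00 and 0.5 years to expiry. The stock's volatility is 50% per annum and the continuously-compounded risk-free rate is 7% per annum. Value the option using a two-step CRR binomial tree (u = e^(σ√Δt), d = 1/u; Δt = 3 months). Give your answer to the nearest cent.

CRR parameters: u = e^(σ√Δt) = e^(0.5·√0.25) = 1.2840, d = 1/u = 0.7788
Per-period rate: rΔt = 0.07·0.25 = 0.0175, so R = e^0.0175 = 1.0177
Risk-neutral probability p = (e^0.0175 − 0.7788)/(1.2840 − 0.7788) = 0.2389/0.5052 = 0.4728
Terminal stock prices: S_uu = 98.92, S_ud = 60, S_dd = 36.39
Terminal payoffs (S − K): max(25.92, 0) = 25.92, max(-13, 0) = 0, max(-36.61, 0) = 0
Node u (S = 77.04): V_u = e^(−0.0175)·[0.4728·25.9233 + 0.5272·0.0000] = 12.0430
Node d (S = 46.73): V_d = e^(−0.0175)·[0.4728·0.0000 + 0.5272·0.0000] = 0.0000
Node 0 (S = 60): V_0 = e^(−0.0175)·[0.4728·12.0430 + 0.5272·0.0000] = 5.5948

5.59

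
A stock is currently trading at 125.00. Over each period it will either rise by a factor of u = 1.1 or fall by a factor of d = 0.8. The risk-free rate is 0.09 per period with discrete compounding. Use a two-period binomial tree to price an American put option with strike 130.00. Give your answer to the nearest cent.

5.00

Risk-neutral probability p = (1 + 0.09 − 0.8)/(1.1 − 0.8) = 0.2900/0.3000 = 0.9667
Terminal stock prices: S_uu = 151.3, S_ud = 110, S_dd = 80
Terminal payoffs (K − S): max(-21.25, 0) = 0, max(20, 0) = 20, max(50, 0) = 50
Node u (S = 137.5): continuation = 1/1.09·[0.9667·0.0000 + 0.0333·20.0000] = 0.6116; exercise value = 0.0000 ≤ continuation, so V_u = 0.6116
Node d (S = 100): continuation = 1/1.09·[0.9667·20.0000 + 0.0333·50.0000] = 19.2661; exercise value = 30.0000 > continuation, so V_d = 30.0000 (exercise)
Node 0 (S = 125): continuation = 1/1.09·[0.9667·0.6116 + 0.0333·30.0000] = 1.4598; exercise value = 5.0000 > continuation, so V_0 = 5.0000 (exercise)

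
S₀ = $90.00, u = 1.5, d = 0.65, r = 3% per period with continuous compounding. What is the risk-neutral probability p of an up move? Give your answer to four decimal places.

p = 0.4476

Risk-neutral probability p = (e^0.03 − 0.65)/(1.5 − 0.65) = 0.3805/0.8500 = 0.4476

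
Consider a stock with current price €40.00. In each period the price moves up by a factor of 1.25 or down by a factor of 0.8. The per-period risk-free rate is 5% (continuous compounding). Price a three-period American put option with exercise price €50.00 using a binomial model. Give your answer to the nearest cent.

Risk-neutral probability p = (e^0.05 − 0.8)/(1.25 − 0.8) = 0.2513/0.4500 = 0.5584
Terminal stock prices: S_uuu = 78.12, S_uud = 50, S_udd = 32, S_ddd = 20.48
Terminal payoffs (K − S): max(-28.12, 0) = 0, max(0, 0) = 0, max(18, 0) = 18, max(29.52, 0) = 29.52
Node uu (S = 62.5): continuation = e^(−0.05)·[0.5584·0.0000 + 0.4416·0.0000] = 0.0000; exercise value = 0.0000 ≤ continuation, so V_uu = 0.0000
Node ud (S = 40): continuation = e^(−0.05)·[0.5584·0.0000 + 0.4416·18.0000] = 7.5615; exercise value = 10.0000 > continuation, so V_ud = 10.0000 (exercise)
Node dd (S = 25.6): continuation = e^(−0.05)·[0.5584·18.0000 + 0.4416·29.5200] = 21.9615; exercise value = 24.4000 > continuation, so V_dd = 24.4000 (exercise)
Node u (S = 50): continuation = e^(−0.05)·[0.5584·0.0000 + 0.4416·10.0000] = 4.2008; exercise value = 0.0000 ≤ continuation, so V_u = 4.2008
Node d (S = 32): continuation = e^(−0.05)·[0.5584·10.0000 + 0.4416·24.4000] = 15.5615; exercise value = 18.0000 > continuation, so V_d = 18.0000 (exercise)
Node 0 (S = 40): continuation = e^(−0.05)·[0.5584·4.2008 + 0.4416·18.0000] = 9.7927; exercise value = 10.0000 > continuation, so V_0 = 10.0000 (exercise)

€10.00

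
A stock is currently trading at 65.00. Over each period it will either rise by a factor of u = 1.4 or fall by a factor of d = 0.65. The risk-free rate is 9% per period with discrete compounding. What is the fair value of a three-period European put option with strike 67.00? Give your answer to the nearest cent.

9.31

Risk-neutral probability p = (1 + 0.09 − 0.65)/(1.4 − 0.65) = 0.4400/0.7500 = 0.5867
Terminal stock prices: S_uuu = 178.4, S_uud = 82.81, S_udd = 38.45, S_ddd = 17.85
Terminal payoffs (K − S): max(-111.4, 0) = 0, max(-15.81, 0) = 0, max(28.55, 0) = 28.55, max(49.15, 0) = 49.15
Node uu (S = 127.4): V_uu = 1/1.09·[0.5867·0.0000 + 0.4133·0.0000] = 0.0000
Node ud (S = 59.15): V_ud = 1/1.09·[0.5867·0.0000 + 0.4133·28.5525] = 10.8272
Node dd (S = 27.46): V_dd = 1/1.09·[0.5867·28.5525 + 0.4133·49.1494] = 34.0054
Node u (S = 91): V_u = 1/1.09·[0.5867·0.0000 + 0.4133·10.8272] = 4.1057
Node d (S = 42.25): V_d = 1/1.09·[0.5867·10.8272 + 0.4133·34.0054] = 18.7225
Node 0 (S = 65): V_0 = 1/1.09·[0.5867·4.1057 + 0.4133·18.7225] = 9.3095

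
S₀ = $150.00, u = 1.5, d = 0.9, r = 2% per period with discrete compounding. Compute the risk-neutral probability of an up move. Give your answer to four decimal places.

Risk-neutral probability p = (1 + 0.02 − 0.9)/(1.5 − 0.9) = 0.1200/0.6000 = 0.2000

p = 0.2000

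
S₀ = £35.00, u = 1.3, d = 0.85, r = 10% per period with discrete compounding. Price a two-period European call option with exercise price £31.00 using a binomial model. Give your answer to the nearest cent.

£10.31

Risk-neutral probability p = (1 + 0.1 − 0.85)/(1.3 − 0.85) = 0.2500/0.4500 = 0.5556
Terminal stock prices: S_uu = 59.15, S_ud = 38.67, S_dd = 25.29
Terminal payoffs (S − K): max(28.15, 0) = 28.15, max(7.675, 0) = 7.675, max(-5.713, 0) = 0
Node u (S = 45.5): V_u = 1/1.1·[0.5556·28.1500 + 0.4444·7.6750] = 17.3182
Node d (S = 29.75): V_d = 1/1.1·[0.5556·7.6750 + 0.4444·0.0000] = 3.8763
Node 0 (S = 35): V_0 = 1/1.1·[0.5556·17.3182 + 0.4444·3.8763] = 10.3127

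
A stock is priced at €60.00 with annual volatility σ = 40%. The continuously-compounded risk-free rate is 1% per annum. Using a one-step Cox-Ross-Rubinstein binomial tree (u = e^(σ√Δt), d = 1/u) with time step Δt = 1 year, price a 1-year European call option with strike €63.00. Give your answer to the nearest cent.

€10.85

CRR parameters: u = e^(σ√Δt) = e^(0.4·√1) = 1.4918, d = 1/u = 0.6703
Per-period rate: rΔt = 0.01·1 = 0.01, so R = e^0.01 = 1.0101
Risk-neutral probability p = (e^0.01 − 0.6703)/(1.4918 − 0.6703) = 0.3397/0.8215 = 0.4135
Terminal stock prices: S_u = 89.51, S_d = 40.22
Terminal payoffs (S − K): max(26.51, 0) = 26.51, max(-22.78, 0) = 0
Node 0 (S = 60): V_0 = e^(−0.01)·[0.4135·26.5095 + 0.5865·0.0000] = 10.8538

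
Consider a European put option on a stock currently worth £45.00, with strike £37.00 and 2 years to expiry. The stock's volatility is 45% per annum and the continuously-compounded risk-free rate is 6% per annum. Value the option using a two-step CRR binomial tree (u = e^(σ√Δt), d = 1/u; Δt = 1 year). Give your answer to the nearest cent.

CRR parameters: u = e^(σ√Δt) = e^(0.45·√1) = 1.5683, d = 1/u = 0.6376
Per-period rate: rΔt = 0.06·1 = 0.06, so R = e^0.06 = 1.0618
Risk-neutral probability p = (e^0.06 − 0.6376)/(1.5683 − 0.6376) = 0.4242/0.9307 = 0.4558
Terminal stock prices: S_uu = 110.7, S_ud = 45, S_dd = 18.3
Terminal payoffs (K − S): max(-73.68, 0) = 0, max(-8, 0) = 0, max(18.7, 0) = 18.7
Node u (S = 70.57): V_u = e^(−0.06)·[0.4558·0.0000 + 0.5442·0.0000] = 0.0000
Node d (S = 28.69): V_d = e^(−0.06)·[0.4558·0.0000 + 0.5442·18.7044] = 9.5861
Node 0 (S = 45): V_0 = e^(−0.06)·[0.4558·0.0000 + 0.5442·9.5861] = 4.9129

£4.91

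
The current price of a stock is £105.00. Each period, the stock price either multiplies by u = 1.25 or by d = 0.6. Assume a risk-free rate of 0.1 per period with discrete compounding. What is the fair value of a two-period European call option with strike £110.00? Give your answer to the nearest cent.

£26.44

Risk-neutral probability p = (1 + 0.1 − 0.6)/(1.25 − 0.6) = 0.5000/0.6500 = 0.7692
Terminal stock prices: S_uu = 164.1, S_ud = 78.75, S_dd = 37.8
Terminal payoffs (S − K): max(54.06, 0) = 54.06, max(-31.25, 0) = 0, max(-72.2, 0) = 0
Node u (S = 131.2): V_u = 1/1.1·[0.7692·54.0625 + 0.2308·0.0000] = 37.8059
Node d (S = 63): V_d = 1/1.1·[0.7692·0.0000 + 0.2308·0.0000] = 0.0000
Node 0 (S = 105): V_0 = 1/1.1·[0.7692·37.8059 + 0.2308·0.0000] = 26.4377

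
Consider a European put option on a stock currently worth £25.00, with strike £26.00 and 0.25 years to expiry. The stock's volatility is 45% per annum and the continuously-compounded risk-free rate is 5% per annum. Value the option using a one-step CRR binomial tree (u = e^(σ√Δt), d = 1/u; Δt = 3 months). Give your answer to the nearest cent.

£3.15

CRR parameters: u = e^(σ√Δt) = e^(0.45·√0.25) = 1.2523, d = 1/u = 0.7985
Per-period rate: rΔt = 0.05·0.25 = 0.0125, so R = e^0.0125 = 1.0126
Risk-neutral probability p = (e^0.0125 − 0.7985)/(1.2523 − 0.7985) = 0.2141/0.4538 = 0.4717
Terminal stock prices: S_u = 31.31, S_d = 19.96
Terminal payoffs (K − S): max(-5.308, 0) = 0, max(6.037, 0) = 6.037
Node 0 (S = 25): V_0 = e^(−0.0125)·[0.4717·0.0000 + 0.5283·6.0371] = 3.1498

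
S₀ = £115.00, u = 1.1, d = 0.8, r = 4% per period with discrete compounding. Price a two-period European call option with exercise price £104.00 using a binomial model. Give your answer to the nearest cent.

£20.80

Risk-neutral probability p = (1 + 0.04 − 0.8)/(1.1 − 0.8) = 0.2400/0.3000 = 0.8000
Terminal stock prices: S_uu = 139.2, S_ud = 101.2, S_dd = 73.6
Terminal payoffs (S − K): max(35.15, 0) = 35.15, max(-2.8, 0) = 0, max(-30.4, 0) = 0
Node u (S = 126.5): V_u = 1/1.04·[0.8000·35.1500 + 0.2000·0.0000] = 27.0385
Node d (S = 92): V_d = 1/1.04·[0.8000·0.0000 + 0.2000·0.0000] = 0.0000
Node 0 (S = 115): V_0 = 1/1.04·[0.8000·27.0385 + 0.2000·0.0000] = 20.7988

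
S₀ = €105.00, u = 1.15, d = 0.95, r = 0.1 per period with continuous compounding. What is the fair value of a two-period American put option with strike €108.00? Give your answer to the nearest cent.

€3.00

Risk-neutral probability p = (e^0.1 − 0.95)/(1.15 − 0.95) = 0.1552/0.2000 = 0.7759
Terminal stock prices: S_uu = 138.9, S_ud = 114.7, S_dd = 94.76
Terminal payoffs (K − S): max(-30.86, 0) = 0, max(-6.712, 0) = 0, max(13.24, 0) = 13.24
Node u (S = 120.7): continuation = e^(−0.1)·[0.7759·0.0000 + 0.2241·0.0000] = 0.0000; exercise value = 0.0000 ≤ continuation, so V_u = 0.0000
Node d (S = 99.75): continuation = e^(−0.1)·[0.7759·0.0000 + 0.2241·13.2375] = 2.6848; exercise value = 8.2500 > continuation, so V_d = 8.2500 (exercise)
Node 0 (S = 105): continuation = e^(−0.1)·[0.7759·0.0000 + 0.2241·8.2500] = 1.6732; exercise value = 3.0000 > continuation, so V_0 = 3.0000 (exercise)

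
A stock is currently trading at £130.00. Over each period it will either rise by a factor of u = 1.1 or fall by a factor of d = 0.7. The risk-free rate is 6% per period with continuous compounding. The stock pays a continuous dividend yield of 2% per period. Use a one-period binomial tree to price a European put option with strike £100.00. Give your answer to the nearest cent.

Per-period risk-free factor R = e^0.06 = 1.0618; dividend-adjusted growth = e^(0.06−0.02) = 1.0408.
Risk-neutral probability p = (1.0408 − 0.7)/(1.1 − 0.7) = 0.3408/0.4000 = 0.8520
Terminal stock prices: S_u = 143, S_d = 91
Terminal payoffs (K − S): max(-43, 0) = 0, max(9, 0) = 9
Node 0 (S = 130): V_0 = e^(−0.06)·[0.8520·0.0000 + 0.1480·9.0000] = 1.2542

£1.25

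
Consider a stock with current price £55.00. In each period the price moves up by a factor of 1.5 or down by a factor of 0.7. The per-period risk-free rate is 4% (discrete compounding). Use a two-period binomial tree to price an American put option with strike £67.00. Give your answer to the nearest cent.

£17.85

Risk-neutral probability p = (1 + 0.04 − 0.7)/(1.5 − 0.7) = 0.3400/0.8000 = 0.4250
Terminal stock prices: S_uu = 123.8, S_ud = 57.75, S_dd = 26.95
Terminal payoffs (K − S): max(-56.75, 0) = 0, max(9.25, 0) = 9.25, max(40.05, 0) = 40.05
Node u (S = 82.5): continuation = 1/1.04·[0.4250·0.0000 + 0.5750·9.2500] = 5.1142; exercise value = 0.0000 ≤ continuation, so V_u = 5.1142
Node d (S = 38.5): continuation = 1/1.04·[0.4250·9.2500 + 0.5750·40.0500] = 25.9231; exercise value = 28.5000 > continuation, so V_d = 28.5000 (exercise)
Node 0 (S = 55): continuation = 1/1.04·[0.4250·5.1142 + 0.5750·28.5000] = 17.8471; exercise value = 12.0000 ≤ continuation, so V_0 = 17.8471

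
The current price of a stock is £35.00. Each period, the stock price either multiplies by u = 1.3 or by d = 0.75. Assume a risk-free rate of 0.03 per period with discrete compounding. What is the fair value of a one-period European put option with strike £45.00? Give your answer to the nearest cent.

£8.94

Risk-neutral probability p = (1 + 0.03 − 0.75)/(1.3 − 0.75) = 0.2800/0.5500 = 0.5091
Terminal stock prices: S_u = 45.5, S_d = 26.25
Terminal payoffs (K − S): max(-0.5, 0) = 0, max(18.75, 0) = 18.75
Node 0 (S = 35): V_0 = 1/1.03·[0.5091·0.0000 + 0.4909·18.7500] = 8.9365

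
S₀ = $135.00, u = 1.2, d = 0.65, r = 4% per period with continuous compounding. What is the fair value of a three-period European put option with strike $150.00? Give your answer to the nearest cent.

Risk-neutral probability p = (e^0.04 − 0.65)/(1.2 − 0.65) = 0.3908/0.5500 = 0.7106
Terminal stock prices: S_uuu = 233.3, S_uud = 126.4, S_udd = 68.45, S_ddd = 37.07
Terminal payoffs (K − S): max(-83.28, 0) = 0, max(23.64, 0) = 23.64, max(81.55, 0) = 81.55, max(112.9, 0) = 112.9
Node uu (S = 194.4): V_uu = e^(−0.04)·[0.7106·0.0000 + 0.2894·23.6400] = 6.5740
Node ud (S = 105.3): V_ud = e^(−0.04)·[0.7106·23.6400 + 0.2894·81.5550] = 38.8184
Node dd (S = 57.04): V_dd = e^(−0.04)·[0.7106·81.5550 + 0.2894·112.9256] = 87.0809
Node u (S = 162): V_u = e^(−0.04)·[0.7106·6.5740 + 0.2894·38.8184] = 15.2829
Node d (S = 87.75): V_d = e^(−0.04)·[0.7106·38.8184 + 0.2894·87.0809] = 50.7175
Node 0 (S = 135): V_0 = e^(−0.04)·[0.7106·15.2829 + 0.2894·50.7175] = 24.5375

$24.54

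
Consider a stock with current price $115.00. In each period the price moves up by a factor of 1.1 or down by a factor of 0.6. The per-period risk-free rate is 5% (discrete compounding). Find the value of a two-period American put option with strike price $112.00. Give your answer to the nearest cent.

Risk-neutral probability p = (1 + 0.05 − 0.6)/(1.1 − 0.6) = 0.4500/0.5000 = 0.9000
Terminal stock prices: S_uu = 139.2, S_ud = 75.9, S_dd = 41.4
Terminal payoffs (K − S): max(-27.15, 0) = 0, max(36.1, 0) = 36.1, max(70.6, 0) = 70.6
Node u (S = 126.5): continuation = 1/1.05·[0.9000·0.0000 + 0.1000·36.1000] = 3.4381; exercise value = 0.0000 ≤ continuation, so V_u = 3.4381
Node d (S = 69): continuation = 1/1.05·[0.9000·36.1000 + 0.1000·70.6000] = 37.6667; exercise value = 43.0000 > continuation, so V_d = 43.0000 (exercise)
Node 0 (S = 115): continuation = 1/1.05·[0.9000·3.4381 + 0.1000·43.0000] = 7.0422; exercise value = 0.0000 ≤ continuation, so V_0 = 7.0422

$7.04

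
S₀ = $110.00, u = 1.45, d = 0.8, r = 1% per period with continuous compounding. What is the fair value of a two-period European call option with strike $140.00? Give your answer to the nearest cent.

$9.34

Risk-neutral probability p = (e^0.01 − 0.8)/(1.45 − 0.8) = 0.2101/0.6500 = 0.3232
Terminal stock prices: S_uu = 231.3, S_ud = 127.6, S_dd = 70.4
Terminal payoffs (S − K): max(91.28, 0) = 91.28, max(-12.4, 0) = 0, max(-69.6, 0) = 0
Node u (S = 159.5): V_u = e^(−0.01)·[0.3232·91.2750 + 0.6768·0.0000] = 29.2024
Node d (S = 88): V_d = e^(−0.01)·[0.3232·0.0000 + 0.6768·0.0000] = 0.0000
Node 0 (S = 110): V_0 = e^(−0.01)·[0.3232·29.2024 + 0.6768·0.0000] = 9.3430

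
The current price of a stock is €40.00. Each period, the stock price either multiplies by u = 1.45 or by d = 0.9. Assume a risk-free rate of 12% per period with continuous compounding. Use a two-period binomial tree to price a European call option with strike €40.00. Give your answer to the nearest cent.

€10.59

Risk-neutral probability p = (e^0.12 − 0.9)/(1.45 − 0.9) = 0.2275/0.5500 = 0.4136
Terminal stock prices: S_uu = 84.1, S_ud = 52.2, S_dd = 32.4
Terminal payoffs (S − K): max(44.1, 0) = 44.1, max(12.2, 0) = 12.2, max(-7.6, 0) = 0
Node u (S = 58): V_u = e^(−0.12)·[0.4136·44.1000 + 0.5864·12.2000] = 22.5232
Node d (S = 36): V_d = e^(−0.12)·[0.4136·12.2000 + 0.5864·0.0000] = 4.4757
Node 0 (S = 40): V_0 = e^(−0.12)·[0.4136·22.5232 + 0.5864·4.4757] = 10.5904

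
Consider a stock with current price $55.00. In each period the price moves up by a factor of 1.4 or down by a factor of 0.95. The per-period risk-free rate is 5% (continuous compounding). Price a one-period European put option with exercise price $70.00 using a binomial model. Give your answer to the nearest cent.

Risk-neutral probability p = (e^0.05 − 0.95)/(1.4 − 0.95) = 0.1013/0.4500 = 0.2250
Terminal stock prices: S_u = 77, S_d = 52.25
Terminal payoffs (K − S): max(-7, 0) = 0, max(17.75, 0) = 17.75
Node 0 (S = 55): V_0 = e^(−0.05)·[0.2250·0.0000 + 0.7750·17.7500] = 13.0846

$13.08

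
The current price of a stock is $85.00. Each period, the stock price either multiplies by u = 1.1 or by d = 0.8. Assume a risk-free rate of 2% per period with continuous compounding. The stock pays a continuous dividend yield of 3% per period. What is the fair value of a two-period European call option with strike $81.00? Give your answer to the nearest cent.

Per-period risk-free factor R = e^0.02 = 1.0202; dividend-adjusted growth = e^(0.02−0.03) = 0.9900.
Risk-neutral probability p = (0.9900 − 0.8)/(1.1 − 0.8) = 0.1900/0.3000 = 0.6335
Terminal stock prices: S_uu = 102.9, S_ud = 74.8, S_dd = 54.4
Terminal payoffs (S − K): max(21.85, 0) = 21.85, max(-6.2, 0) = 0, max(-26.6, 0) = 0
Node u (S = 93.5): V_u = e^(−0.02)·[0.6335·21.8500 + 0.3665·0.0000] = 13.5679
Node d (S = 68): V_d = e^(−0.02)·[0.6335·0.0000 + 0.3665·0.0000] = 0.0000
Node 0 (S = 85): V_0 = e^(−0.02)·[0.6335·13.5679 + 0.3665·0.0000] = 8.4250

$8.43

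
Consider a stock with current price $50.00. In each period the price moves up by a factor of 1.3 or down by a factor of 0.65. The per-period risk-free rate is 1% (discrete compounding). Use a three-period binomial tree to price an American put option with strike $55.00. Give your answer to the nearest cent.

$13.04

Risk-neutral probability p = (1 + 0.01 − 0.65)/(1.3 − 0.65) = 0.3600/0.6500 = 0.5538
Terminal stock prices: S_uuu = 109.9, S_uud = 54.93, S_udd = 27.46, S_ddd = 13.73
Terminal payoffs (K − S): max(-54.85, 0) = 0, max(0.075, 0) = 0.075, max(27.54, 0) = 27.54, max(41.27, 0) = 41.27
Node uu (S = 84.5): continuation = 1/1.01·[0.5538·0.0000 + 0.4462·0.0750] = 0.0331; exercise value = 0.0000 ≤ continuation, so V_uu = 0.0331
Node ud (S = 42.25): continuation = 1/1.01·[0.5538·0.0750 + 0.4462·27.5375] = 12.2054; exercise value = 12.7500 > continuation, so V_ud = 12.7500 (exercise)
Node dd (S = 21.13): continuation = 1/1.01·[0.5538·27.5375 + 0.4462·41.2687] = 33.3304; exercise value = 33.8750 > continuation, so V_dd = 33.8750 (exercise)
Node u (S = 65): continuation = 1/1.01·[0.5538·0.0331 + 0.4462·12.7500] = 5.6503; exercise value = 0.0000 ≤ continuation, so V_u = 5.6503
Node d (S = 32.5): continuation = 1/1.01·[0.5538·12.7500 + 0.4462·33.8750] = 21.9554; exercise value = 22.5000 > continuation, so V_d = 22.5000 (exercise)
Node 0 (S = 50): continuation = 1/1.01·[0.5538·5.6503 + 0.4462·22.5000] = 13.0375; exercise value = 5.0000 ≤ continuation, so V_0 = 13.0375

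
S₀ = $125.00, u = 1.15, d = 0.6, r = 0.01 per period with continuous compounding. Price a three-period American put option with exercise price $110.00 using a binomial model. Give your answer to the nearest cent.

$14.72

Risk-neutral probability p = (e^0.01 − 0.6)/(1.15 − 0.6) = 0.4101/0.5500 = 0.7455
Terminal stock prices: S_uuu = 190.1, S_uud = 99.19, S_udd = 51.75, S_ddd = 27
Terminal payoffs (K − S): max(-80.11, 0) = 0, max(10.81, 0) = 10.81, max(58.25, 0) = 58.25, max(83, 0) = 83
Node uu (S = 165.3): continuation = e^(−0.01)·[0.7455·0.0000 + 0.2545·10.8125] = 2.7239; exercise value = 0.0000 ≤ continuation, so V_uu = 2.7239
Node ud (S = 86.25): continuation = e^(−0.01)·[0.7455·10.8125 + 0.2545·58.2500] = 22.6555; exercise value = 23.7500 > continuation, so V_ud = 23.7500 (exercise)
Node dd (S = 45): continuation = e^(−0.01)·[0.7455·58.2500 + 0.2545·83.0000] = 63.9055; exercise value = 65.0000 > continuation, so V_dd = 65.0000 (exercise)
Node u (S = 143.8): continuation = e^(−0.01)·[0.7455·2.7239 + 0.2545·23.7500] = 7.9937; exercise value = 0.0000 ≤ continuation, so V_u = 7.9937
Node d (S = 75): continuation = e^(−0.01)·[0.7455·23.7500 + 0.2545·65.0000] = 33.9055; exercise value = 35.0000 > continuation, so V_d = 35.0000 (exercise)
Node 0 (S = 125): continuation = e^(−0.01)·[0.7455·7.9937 + 0.2545·35.0000] = 14.7177; exercise value = 0.0000 ≤ continuation, so V_0 = 14.7177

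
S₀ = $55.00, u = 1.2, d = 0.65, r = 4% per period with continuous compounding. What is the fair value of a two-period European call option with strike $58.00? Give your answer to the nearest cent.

Risk-neutral probability p = (e^0.04 − 0.65)/(1.2 − 0.65) = 0.3908/0.5500 = 0.7106
Terminal stock prices: S_uu = 79.2, S_ud = 42.9, S_dd = 23.24
Terminal payoffs (S − K): max(21.2, 0) = 21.2, max(-15.1, 0) = 0, max(-34.76, 0) = 0
Node u (S = 66): V_u = e^(−0.04)·[0.7106·21.2000 + 0.2894·0.0000] = 14.4733
Node d (S = 35.75): V_d = e^(−0.04)·[0.7106·0.0000 + 0.2894·0.0000] = 0.0000
Node 0 (S = 55): V_0 = e^(−0.04)·[0.7106·14.4733 + 0.2894·0.0000] = 9.8810

$9.88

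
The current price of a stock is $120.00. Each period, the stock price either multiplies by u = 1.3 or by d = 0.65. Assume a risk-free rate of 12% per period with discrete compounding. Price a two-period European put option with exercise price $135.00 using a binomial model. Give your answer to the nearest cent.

$15.88

Risk-neutral probability p = (1 + 0.12 − 0.65)/(1.3 − 0.65) = 0.4700/0.6500 = 0.7231
Terminal stock prices: S_uu = 202.8, S_ud = 101.4, S_dd = 50.7
Terminal payoffs (K − S): max(-67.8, 0) = 0, max(33.6, 0) = 33.6, max(84.3, 0) = 84.3
Node u (S = 156): V_u = 1/1.12·[0.7231·0.0000 + 0.2769·33.6000] = 8.3077
Node d (S = 78): V_d = 1/1.12·[0.7231·33.6000 + 0.2769·84.3000] = 42.5357
Node 0 (S = 120): V_0 = 1/1.12·[0.7231·8.3077 + 0.2769·42.5357] = 15.8806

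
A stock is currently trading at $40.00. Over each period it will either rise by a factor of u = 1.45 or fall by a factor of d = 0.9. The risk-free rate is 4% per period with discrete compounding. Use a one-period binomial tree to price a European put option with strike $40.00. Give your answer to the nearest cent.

$2.87

Risk-neutral probability p = (1 + 0.04 − 0.9)/(1.45 − 0.9) = 0.1400/0.5500 = 0.2545
Terminal stock prices: S_u = 58, S_d = 36
Terminal payoffs (K − S): max(-18, 0) = 0, max(4, 0) = 4
Node 0 (S = 40): V_0 = 1/1.04·[0.2545·0.0000 + 0.7455·4.0000] = 2.8671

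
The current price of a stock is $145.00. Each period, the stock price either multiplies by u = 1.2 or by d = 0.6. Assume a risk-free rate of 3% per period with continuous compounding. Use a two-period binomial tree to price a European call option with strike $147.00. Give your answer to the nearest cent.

$29.96

Risk-neutral probability p = (e^0.03 − 0.6)/(1.2 − 0.6) = 0.4305/0.6000 = 0.7174
Terminal stock prices: S_uu = 208.8, S_ud = 104.4, S_dd = 52.2
Terminal payoffs (S − K): max(61.8, 0) = 61.8, max(-42.6, 0) = 0, max(-94.8, 0) = 0
Node u (S = 174): V_u = e^(−0.03)·[0.7174·61.8000 + 0.2826·0.0000] = 43.0265
Node d (S = 87): V_d = e^(−0.03)·[0.7174·0.0000 + 0.2826·0.0000] = 0.0000
Node 0 (S = 145): V_0 = e^(−0.03)·[0.7174·43.0265 + 0.2826·0.0000] = 29.9559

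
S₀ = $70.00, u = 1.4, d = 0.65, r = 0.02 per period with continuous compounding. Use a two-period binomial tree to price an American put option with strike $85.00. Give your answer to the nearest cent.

Risk-neutral probability p = (e^0.02 − 0.65)/(1.4 − 0.65) = 0.3702/0.7500 = 0.4936
Terminal stock prices: S_uu = 137.2, S_ud = 63.7, S_dd = 29.58
Terminal payoffs (K − S): max(-52.2, 0) = 0, max(21.3, 0) = 21.3, max(55.42, 0) = 55.42
Node u (S = 98): continuation = e^(−0.02)·[0.4936·0.0000 + 0.5064·21.3000] = 10.5727; exercise value = 0.0000 ≤ continuation, so V_u = 10.5727
Node d (S = 45.5): continuation = e^(−0.02)·[0.4936·21.3000 + 0.5064·55.4250] = 37.8169; exercise value = 39.5000 > continuation, so V_d = 39.5000 (exercise)
Node 0 (S = 70): continuation = e^(−0.02)·[0.4936·10.5727 + 0.5064·39.5000] = 24.7220; exercise value = 15.0000 ≤ continuation, so V_0 = 24.7220

$24.72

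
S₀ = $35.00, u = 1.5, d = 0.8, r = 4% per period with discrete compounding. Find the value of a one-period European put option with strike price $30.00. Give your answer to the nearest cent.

Risk-neutral probability p = (1 + 0.04 − 0.8)/(1.5 − 0.8) = 0.2400/0.7000 = 0.3429
Terminal stock prices: S_u = 52.5, S_d = 28
Terminal payoffs (K − S): max(-22.5, 0) = 0, max(2, 0) = 2
Node 0 (S = 35): V_0 = 1/1.04·[0.3429·0.0000 + 0.6571·2.0000] = 1.2637

$1.26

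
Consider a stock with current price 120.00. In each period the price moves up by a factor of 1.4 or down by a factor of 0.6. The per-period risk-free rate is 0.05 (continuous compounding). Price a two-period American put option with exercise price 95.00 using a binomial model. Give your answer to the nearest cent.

Risk-neutral probability p = (e^0.05 − 0.6)/(1.4 − 0.6) = 0.4513/0.8000 = 0.5641
Terminal stock prices: S_uu = 235.2, S_ud = 100.8, S_dd = 43.2
Terminal payoffs (K − S): max(-140.2, 0) = 0, max(-5.8, 0) = 0, max(51.8, 0) = 51.8
Node u (S = 168): continuation = e^(−0.05)·[0.5641·0.0000 + 0.4359·0.0000] = 0.0000; exercise value = 0.0000 ≤ continuation, so V_u = 0.0000
Node d (S = 72): continuation = e^(−0.05)·[0.5641·0.0000 + 0.4359·51.8000] = 21.4789; exercise value = 23.0000 > continuation, so V_d = 23.0000 (exercise)
Node 0 (S = 120): continuation = e^(−0.05)·[0.5641·0.0000 + 0.4359·23.0000] = 9.5370; exercise value = 0.0000 ≤ continuation, so V_0 = 9.5370

9.54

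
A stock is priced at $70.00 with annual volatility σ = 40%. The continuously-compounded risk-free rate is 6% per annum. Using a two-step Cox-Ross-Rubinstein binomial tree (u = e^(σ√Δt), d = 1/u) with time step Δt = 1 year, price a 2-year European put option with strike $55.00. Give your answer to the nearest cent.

$5.72

CRR parameters: u = e^(σ√Δt) = e^(0.4·√1) = 1.4918, d = 1/u = 0.6703
Per-period rate: rΔt = 0.06·1 = 0.06, so R = e^0.06 = 1.0618
Risk-neutral probability p = (e^0.06 − 0.6703)/(1.4918 − 0.6703) = 0.3915/0.8215 = 0.4766
Terminal stock prices: S_uu = 155.8, S_ud = 70, S_dd = 31.45
Terminal payoffs (K − S): max(-100.8, 0) = 0, max(-15, 0) = 0, max(23.55, 0) = 23.55
Node u (S = 104.4): V_u = e^(−0.06)·[0.4766·0.0000 + 0.5234·0.0000] = 0.0000
Node d (S = 46.92): V_d = e^(−0.06)·[0.4766·0.0000 + 0.5234·23.5470] = 11.6071
Node 0 (S = 70): V_0 = e^(−0.06)·[0.4766·0.0000 + 0.5234·11.6071] = 5.7215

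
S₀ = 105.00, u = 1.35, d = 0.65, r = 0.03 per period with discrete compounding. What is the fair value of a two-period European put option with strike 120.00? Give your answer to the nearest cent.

27.93

Risk-neutral probability p = (1 + 0.03 − 0.65)/(1.35 − 0.65) = 0.3800/0.7000 = 0.5429
Terminal stock prices: S_uu = 191.4, S_ud = 92.14, S_dd = 44.36
Terminal payoffs (K − S): max(-71.36, 0) = 0, max(27.86, 0) = 27.86, max(75.64, 0) = 75.64
Node u (S = 141.8): V_u = 1/1.03·[0.5429·0.0000 + 0.4571·27.8625] = 12.3662
Node d (S = 68.25): V_d = 1/1.03·[0.5429·27.8625 + 0.4571·75.6375] = 48.2549
Node 0 (S = 105): V_0 = 1/1.03·[0.5429·12.3662 + 0.4571·48.2549] = 27.9344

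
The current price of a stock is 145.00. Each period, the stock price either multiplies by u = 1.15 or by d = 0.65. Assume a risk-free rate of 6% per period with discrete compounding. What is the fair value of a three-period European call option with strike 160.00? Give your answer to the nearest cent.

Risk-neutral probability p = (1 + 0.06 − 0.65)/(1.15 − 0.65) = 0.4100/0.5000 = 0.8200
Terminal stock prices: S_uuu = 220.5, S_uud = 124.6, S_udd = 70.45, S_ddd = 39.82
Terminal payoffs (S − K): max(60.53, 0) = 60.53, max(-35.35, 0) = 0, max(-89.55, 0) = 0, max(-120.2, 0) = 0
Node uu (S = 191.8): V_uu = 1/1.06·[0.8200·60.5269 + 0.1800·0.0000] = 46.8227
Node ud (S = 108.4): V_ud = 1/1.06·[0.8200·0.0000 + 0.1800·0.0000] = 0.0000
Node dd (S = 61.26): V_dd = 1/1.06·[0.8200·0.0000 + 0.1800·0.0000] = 0.0000
Node u (S = 166.8): V_u = 1/1.06·[0.8200·46.8227 + 0.1800·0.0000] = 36.2213
Node d (S = 94.25): V_d = 1/1.06·[0.8200·0.0000 + 0.1800·0.0000] = 0.0000
Node 0 (S = 145): V_0 = 1/1.06·[0.8200·36.2213 + 0.1800·0.0000] = 28.0203

28.02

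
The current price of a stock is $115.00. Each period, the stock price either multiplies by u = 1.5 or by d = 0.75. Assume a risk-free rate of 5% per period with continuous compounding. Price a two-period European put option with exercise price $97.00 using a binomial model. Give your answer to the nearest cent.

$10.47

Risk-neutral probability p = (e^0.05 − 0.75)/(1.5 − 0.75) = 0.3013/0.7500 = 0.4017
Terminal stock prices: S_uu = 258.8, S_ud = 129.4, S_dd = 64.69
Terminal payoffs (K − S): max(-161.8, 0) = 0, max(-32.38, 0) = 0, max(32.31, 0) = 32.31
Node u (S = 172.5): V_u = e^(−0.05)·[0.4017·0.0000 + 0.5983·0.0000] = 0.0000
Node d (S = 86.25): V_d = e^(−0.05)·[0.4017·0.0000 + 0.5983·32.3125] = 18.3899
Node 0 (S = 115): V_0 = e^(−0.05)·[0.4017·0.0000 + 0.5983·18.3899] = 10.4661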